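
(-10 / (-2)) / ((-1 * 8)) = -5 / 8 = -0.62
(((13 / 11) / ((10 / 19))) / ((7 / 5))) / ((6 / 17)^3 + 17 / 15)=18202665 / 13361194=1.36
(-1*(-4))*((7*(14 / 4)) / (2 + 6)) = 49 / 4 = 12.25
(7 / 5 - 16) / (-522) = 73 / 2610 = 0.03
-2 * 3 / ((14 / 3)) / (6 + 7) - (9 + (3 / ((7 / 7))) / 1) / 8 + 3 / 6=-100 / 91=-1.10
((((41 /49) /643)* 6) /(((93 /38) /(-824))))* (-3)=7702752 /976717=7.89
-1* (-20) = 20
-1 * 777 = -777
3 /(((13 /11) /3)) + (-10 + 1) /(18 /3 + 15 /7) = 1608 /247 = 6.51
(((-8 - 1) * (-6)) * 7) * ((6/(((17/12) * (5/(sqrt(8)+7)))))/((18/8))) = 1398.64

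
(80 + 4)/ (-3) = -28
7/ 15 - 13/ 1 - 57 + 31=-578/ 15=-38.53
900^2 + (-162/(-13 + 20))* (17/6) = 5669541/7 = 809934.43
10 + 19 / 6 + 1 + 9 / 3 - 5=73 / 6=12.17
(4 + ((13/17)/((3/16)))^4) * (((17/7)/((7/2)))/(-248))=-474708625/604490607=-0.79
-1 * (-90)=90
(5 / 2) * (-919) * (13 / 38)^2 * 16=-1553110 / 361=-4302.24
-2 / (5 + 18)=-2 / 23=-0.09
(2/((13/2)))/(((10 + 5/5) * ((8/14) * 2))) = 7/286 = 0.02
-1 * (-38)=38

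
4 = 4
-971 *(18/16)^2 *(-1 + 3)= -78651/32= -2457.84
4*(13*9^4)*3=1023516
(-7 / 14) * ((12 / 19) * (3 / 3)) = -6 / 19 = -0.32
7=7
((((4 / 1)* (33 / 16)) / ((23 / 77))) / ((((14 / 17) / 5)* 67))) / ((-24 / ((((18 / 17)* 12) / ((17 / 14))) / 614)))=-0.00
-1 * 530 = -530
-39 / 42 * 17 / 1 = -221 / 14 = -15.79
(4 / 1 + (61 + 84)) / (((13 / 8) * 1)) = 1192 / 13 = 91.69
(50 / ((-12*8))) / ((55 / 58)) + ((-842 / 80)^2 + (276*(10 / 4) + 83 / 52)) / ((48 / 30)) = 550144789 / 1098240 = 500.93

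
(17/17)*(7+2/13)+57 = 834/13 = 64.15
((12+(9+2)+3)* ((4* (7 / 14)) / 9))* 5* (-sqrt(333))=-260* sqrt(37) / 3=-527.17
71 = 71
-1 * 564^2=-318096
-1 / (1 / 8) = -8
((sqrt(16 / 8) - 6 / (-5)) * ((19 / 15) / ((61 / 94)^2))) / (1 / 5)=335768 / 18605 + 167884 * sqrt(2) / 11163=39.32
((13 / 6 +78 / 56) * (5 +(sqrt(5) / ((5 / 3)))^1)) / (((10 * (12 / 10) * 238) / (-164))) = -61295 / 59976 - 12259 * sqrt(5) / 99960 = -1.30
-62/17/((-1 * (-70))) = -31/595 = -0.05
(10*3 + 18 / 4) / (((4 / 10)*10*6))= 23 / 16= 1.44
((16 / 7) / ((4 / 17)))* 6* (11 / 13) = 4488 / 91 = 49.32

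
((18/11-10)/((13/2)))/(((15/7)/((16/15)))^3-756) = 258506752/150255096849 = 0.00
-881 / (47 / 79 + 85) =-69599 / 6762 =-10.29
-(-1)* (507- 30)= 477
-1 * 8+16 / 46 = -176 / 23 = -7.65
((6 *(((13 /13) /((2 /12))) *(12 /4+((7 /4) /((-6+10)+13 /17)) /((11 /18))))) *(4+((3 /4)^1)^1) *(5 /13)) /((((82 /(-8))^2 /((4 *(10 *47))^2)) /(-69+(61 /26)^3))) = -5755956327112000 /12881011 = -446855943.77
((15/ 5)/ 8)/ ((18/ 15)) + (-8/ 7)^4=77541/ 38416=2.02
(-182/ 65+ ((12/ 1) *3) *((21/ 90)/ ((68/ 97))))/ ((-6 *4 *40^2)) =-1561/ 6528000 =-0.00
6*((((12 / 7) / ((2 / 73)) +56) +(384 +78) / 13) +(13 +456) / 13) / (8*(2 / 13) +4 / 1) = 51921 / 238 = 218.16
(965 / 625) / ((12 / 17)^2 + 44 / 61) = 3402397 / 2687500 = 1.27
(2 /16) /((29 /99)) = 99 /232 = 0.43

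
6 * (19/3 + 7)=80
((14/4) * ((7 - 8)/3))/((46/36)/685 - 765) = 14385/9432427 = 0.00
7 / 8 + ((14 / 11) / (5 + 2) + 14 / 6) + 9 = 12.39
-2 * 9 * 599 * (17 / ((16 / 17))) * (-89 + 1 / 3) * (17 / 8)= 1174211913 / 32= 36694122.28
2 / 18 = 0.11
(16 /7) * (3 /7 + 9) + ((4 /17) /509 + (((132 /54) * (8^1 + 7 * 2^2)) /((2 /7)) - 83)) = 104537089 /423997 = 246.55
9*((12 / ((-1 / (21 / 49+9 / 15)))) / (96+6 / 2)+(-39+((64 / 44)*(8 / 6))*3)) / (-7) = 115407 / 2695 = 42.82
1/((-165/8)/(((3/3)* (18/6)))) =-0.15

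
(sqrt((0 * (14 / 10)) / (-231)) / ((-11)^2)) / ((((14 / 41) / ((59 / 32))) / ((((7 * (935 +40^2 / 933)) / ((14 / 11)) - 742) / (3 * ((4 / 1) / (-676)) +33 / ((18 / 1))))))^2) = 0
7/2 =3.50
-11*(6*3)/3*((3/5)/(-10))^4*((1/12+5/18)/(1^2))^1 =-3861/12500000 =-0.00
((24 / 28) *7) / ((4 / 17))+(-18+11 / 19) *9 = -4989 / 38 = -131.29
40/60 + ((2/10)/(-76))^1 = 757/1140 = 0.66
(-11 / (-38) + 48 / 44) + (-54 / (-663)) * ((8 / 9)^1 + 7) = 186873 / 92378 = 2.02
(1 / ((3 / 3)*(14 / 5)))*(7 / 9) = 5 / 18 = 0.28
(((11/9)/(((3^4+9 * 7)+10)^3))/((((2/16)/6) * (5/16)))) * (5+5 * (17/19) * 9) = 0.00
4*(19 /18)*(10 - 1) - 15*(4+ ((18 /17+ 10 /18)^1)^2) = -476711 /7803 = -61.09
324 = 324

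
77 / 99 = 7 / 9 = 0.78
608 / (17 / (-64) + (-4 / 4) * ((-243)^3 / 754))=14669824 / 459158615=0.03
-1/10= -0.10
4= 4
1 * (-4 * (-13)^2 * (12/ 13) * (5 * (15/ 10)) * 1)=-4680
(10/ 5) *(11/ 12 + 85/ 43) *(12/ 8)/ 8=1493/ 1376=1.09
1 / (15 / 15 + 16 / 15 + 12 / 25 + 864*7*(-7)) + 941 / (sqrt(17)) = -75 / 3175009 + 941*sqrt(17) / 17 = 228.23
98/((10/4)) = 39.20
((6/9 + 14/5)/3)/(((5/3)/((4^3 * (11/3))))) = 36608/225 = 162.70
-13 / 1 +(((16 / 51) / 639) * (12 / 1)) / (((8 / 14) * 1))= -141107 / 10863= -12.99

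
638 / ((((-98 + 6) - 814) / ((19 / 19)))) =-319 / 453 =-0.70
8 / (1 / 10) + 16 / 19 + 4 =1612 / 19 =84.84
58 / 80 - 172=-6851 / 40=-171.28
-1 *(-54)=54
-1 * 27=-27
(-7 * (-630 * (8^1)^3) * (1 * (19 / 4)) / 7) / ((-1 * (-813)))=510720 / 271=1884.58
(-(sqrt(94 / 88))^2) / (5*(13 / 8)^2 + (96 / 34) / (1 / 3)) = -12784 / 259391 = -0.05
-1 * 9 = -9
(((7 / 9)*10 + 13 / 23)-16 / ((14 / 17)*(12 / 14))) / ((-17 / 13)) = 38545 / 3519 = 10.95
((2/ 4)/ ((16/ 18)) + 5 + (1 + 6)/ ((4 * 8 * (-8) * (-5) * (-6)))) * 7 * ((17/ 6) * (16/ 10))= 5082847/ 28800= 176.49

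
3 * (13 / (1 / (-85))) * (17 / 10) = -11271 / 2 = -5635.50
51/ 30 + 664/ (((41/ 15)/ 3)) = 299497/ 410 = 730.48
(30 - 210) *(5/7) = -900/7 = -128.57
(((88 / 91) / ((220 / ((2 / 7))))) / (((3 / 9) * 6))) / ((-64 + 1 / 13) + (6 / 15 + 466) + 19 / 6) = 12 / 7751849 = 0.00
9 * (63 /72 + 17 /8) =27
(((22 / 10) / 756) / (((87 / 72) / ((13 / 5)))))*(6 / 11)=0.00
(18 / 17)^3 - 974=-4779430 / 4913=-972.81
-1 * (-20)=20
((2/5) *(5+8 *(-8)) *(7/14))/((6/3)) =-59/10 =-5.90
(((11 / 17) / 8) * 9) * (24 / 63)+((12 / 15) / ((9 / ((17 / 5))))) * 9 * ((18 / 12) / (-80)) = 26931 / 119000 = 0.23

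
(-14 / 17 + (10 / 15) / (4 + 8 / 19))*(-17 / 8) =1441 / 1008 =1.43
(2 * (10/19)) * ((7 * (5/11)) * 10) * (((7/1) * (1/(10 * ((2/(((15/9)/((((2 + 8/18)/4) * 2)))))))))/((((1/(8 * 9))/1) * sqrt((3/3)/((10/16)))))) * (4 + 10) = 9261000 * sqrt(10)/2299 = 12738.52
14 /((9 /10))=140 /9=15.56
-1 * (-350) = 350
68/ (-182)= -34/ 91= -0.37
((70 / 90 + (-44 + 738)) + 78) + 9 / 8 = 55721 / 72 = 773.90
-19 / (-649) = 19 / 649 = 0.03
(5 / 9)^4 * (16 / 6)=5000 / 19683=0.25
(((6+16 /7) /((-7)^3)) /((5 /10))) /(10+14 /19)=-551 /122451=-0.00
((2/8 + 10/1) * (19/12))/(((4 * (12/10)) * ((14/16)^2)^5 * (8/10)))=40842035200/2542277241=16.07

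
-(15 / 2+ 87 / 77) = -1329 / 154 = -8.63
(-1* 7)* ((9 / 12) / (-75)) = 7 / 100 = 0.07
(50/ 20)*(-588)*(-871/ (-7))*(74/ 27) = -4511780/ 9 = -501308.89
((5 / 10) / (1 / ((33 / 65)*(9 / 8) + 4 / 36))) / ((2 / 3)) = 3193 / 6240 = 0.51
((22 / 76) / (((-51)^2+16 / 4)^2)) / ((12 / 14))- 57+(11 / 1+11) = -54152479423 / 1547213700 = -35.00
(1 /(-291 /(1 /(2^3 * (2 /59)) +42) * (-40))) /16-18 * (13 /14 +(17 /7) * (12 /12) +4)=-2762306563 /20858880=-132.43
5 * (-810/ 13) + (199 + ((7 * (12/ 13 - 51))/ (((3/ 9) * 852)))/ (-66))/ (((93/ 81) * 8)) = -5839033635/ 20143552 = -289.87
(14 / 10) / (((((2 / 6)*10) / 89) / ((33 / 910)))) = 8811 / 6500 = 1.36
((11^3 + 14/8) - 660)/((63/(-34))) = -363.07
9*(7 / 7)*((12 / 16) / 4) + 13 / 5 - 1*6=-137 / 80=-1.71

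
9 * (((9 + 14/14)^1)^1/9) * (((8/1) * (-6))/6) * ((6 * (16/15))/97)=-512/97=-5.28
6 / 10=3 / 5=0.60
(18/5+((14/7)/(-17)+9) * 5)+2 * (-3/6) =3996/85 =47.01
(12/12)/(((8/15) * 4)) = 15/32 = 0.47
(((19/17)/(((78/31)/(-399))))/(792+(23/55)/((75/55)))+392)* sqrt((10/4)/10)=1469998771/7504276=195.89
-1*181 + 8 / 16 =-361 / 2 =-180.50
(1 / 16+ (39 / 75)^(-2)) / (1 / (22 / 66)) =10169 / 8112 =1.25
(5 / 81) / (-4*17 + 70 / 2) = -5 / 2673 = -0.00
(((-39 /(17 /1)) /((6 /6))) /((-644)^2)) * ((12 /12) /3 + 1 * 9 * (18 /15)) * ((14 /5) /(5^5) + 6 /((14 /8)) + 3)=-1526697133 /3855748750000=-0.00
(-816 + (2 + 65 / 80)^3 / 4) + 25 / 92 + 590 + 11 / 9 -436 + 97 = -1892261093 / 3391488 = -557.94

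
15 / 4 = 3.75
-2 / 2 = -1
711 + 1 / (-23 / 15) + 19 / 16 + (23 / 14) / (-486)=445396229 / 625968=711.53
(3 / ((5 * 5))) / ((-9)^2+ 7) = 3 / 2200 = 0.00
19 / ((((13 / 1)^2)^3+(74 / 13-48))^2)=3211 / 3937307362633089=0.00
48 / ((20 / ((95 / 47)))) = 228 / 47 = 4.85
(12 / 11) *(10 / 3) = 40 / 11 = 3.64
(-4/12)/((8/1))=-1/24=-0.04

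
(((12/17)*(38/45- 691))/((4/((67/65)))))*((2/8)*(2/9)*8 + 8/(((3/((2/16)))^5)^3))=-4489387293432978220413247/80461629471119848243200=-55.80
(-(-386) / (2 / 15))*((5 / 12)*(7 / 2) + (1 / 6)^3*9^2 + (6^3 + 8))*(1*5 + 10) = 19613625 / 2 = 9806812.50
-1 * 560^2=-313600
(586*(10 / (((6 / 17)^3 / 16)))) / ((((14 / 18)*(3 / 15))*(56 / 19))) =683766775 / 147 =4651474.66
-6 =-6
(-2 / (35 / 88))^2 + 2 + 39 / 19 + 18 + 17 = 1497494 / 23275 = 64.34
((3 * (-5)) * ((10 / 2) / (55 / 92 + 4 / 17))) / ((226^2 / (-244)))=7155300 / 16638007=0.43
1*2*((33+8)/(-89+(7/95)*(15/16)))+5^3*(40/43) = 134103096/1162505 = 115.36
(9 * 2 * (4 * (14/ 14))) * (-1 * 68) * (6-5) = -4896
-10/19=-0.53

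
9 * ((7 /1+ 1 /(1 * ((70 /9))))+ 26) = 20871 /70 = 298.16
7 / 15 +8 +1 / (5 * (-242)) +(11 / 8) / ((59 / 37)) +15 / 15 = 8847901 / 856680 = 10.33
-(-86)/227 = 86/227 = 0.38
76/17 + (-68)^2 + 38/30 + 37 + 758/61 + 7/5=4680.56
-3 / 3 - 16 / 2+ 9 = 0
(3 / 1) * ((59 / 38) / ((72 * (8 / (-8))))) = -59 / 912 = -0.06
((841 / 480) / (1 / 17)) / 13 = 14297 / 6240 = 2.29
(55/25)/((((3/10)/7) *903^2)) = 22/349461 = 0.00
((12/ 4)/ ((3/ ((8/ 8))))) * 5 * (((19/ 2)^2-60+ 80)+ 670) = 15605/ 4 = 3901.25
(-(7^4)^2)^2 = 33232930569601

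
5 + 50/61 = 355/61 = 5.82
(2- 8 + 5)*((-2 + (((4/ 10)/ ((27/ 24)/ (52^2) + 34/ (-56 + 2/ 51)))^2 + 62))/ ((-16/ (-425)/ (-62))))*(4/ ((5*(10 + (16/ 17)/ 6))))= 7839.22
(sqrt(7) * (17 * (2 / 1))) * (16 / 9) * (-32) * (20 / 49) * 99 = -3829760 * sqrt(7) / 49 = -206787.60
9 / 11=0.82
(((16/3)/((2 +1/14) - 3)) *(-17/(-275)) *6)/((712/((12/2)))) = -0.02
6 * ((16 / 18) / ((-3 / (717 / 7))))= -3824 / 21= -182.10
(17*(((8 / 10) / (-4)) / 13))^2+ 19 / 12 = 83743 / 50700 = 1.65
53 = 53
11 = 11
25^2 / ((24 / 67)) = 1744.79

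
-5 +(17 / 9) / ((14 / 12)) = -71 / 21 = -3.38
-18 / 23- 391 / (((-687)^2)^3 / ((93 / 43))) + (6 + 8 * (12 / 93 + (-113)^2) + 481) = 110278441921688746399334992 / 1074427592742703340577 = 102639.25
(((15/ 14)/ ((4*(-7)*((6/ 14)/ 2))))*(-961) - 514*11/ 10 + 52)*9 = -430659/ 140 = -3076.14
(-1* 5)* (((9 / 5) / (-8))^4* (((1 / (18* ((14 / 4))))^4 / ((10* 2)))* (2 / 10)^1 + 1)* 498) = -392248729149 / 61465600000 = -6.38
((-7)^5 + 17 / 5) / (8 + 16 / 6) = -126027 / 80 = -1575.34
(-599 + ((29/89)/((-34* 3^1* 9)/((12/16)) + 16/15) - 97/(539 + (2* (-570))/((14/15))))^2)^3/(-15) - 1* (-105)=9671762037870857174081260342206229971804493509688540914300274054235/675082721656849399433244816296628808164913042661720866947072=14326780.60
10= 10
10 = 10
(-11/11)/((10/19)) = -1.90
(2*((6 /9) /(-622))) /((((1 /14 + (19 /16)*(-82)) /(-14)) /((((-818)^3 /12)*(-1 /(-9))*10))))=2145586253440 /137265759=15630.89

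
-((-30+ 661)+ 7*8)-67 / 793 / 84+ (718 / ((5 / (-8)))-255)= -696362183 / 333060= -2090.80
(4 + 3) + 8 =15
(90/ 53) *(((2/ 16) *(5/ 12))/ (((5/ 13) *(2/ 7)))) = 1365/ 1696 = 0.80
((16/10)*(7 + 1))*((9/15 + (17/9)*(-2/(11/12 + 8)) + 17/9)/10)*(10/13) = 636416/312975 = 2.03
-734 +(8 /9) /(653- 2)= -4300498 /5859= -734.00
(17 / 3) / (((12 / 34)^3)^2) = 2931.66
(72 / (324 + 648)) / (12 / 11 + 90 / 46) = 506 / 20817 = 0.02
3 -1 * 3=0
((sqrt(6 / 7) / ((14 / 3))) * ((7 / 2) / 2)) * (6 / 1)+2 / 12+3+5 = 9 * sqrt(42) / 28+49 / 6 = 10.25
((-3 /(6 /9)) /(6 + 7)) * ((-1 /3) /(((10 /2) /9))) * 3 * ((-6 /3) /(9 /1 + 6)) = -27 /325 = -0.08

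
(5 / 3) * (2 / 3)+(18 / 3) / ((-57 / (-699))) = 74.69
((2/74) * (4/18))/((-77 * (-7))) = 2/179487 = 0.00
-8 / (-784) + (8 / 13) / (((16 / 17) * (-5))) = -384 / 3185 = -0.12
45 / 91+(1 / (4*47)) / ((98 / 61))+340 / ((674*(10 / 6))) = 64611745 / 80715544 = 0.80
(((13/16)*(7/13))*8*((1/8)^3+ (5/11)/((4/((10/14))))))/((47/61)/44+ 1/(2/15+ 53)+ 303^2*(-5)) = -159317909/251383069680896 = -0.00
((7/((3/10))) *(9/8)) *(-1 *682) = -35805/2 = -17902.50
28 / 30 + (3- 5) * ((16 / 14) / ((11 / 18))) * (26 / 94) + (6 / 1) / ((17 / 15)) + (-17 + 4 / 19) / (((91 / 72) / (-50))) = 152583000244 / 227942715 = 669.39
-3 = -3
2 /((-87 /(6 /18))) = -2 /261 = -0.01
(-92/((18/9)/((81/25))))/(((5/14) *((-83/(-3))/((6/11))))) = -938952/114125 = -8.23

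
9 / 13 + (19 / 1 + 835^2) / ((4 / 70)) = 158623019 / 13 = 12201770.69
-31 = -31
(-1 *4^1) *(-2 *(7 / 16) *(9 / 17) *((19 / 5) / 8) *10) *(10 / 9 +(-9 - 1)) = -1330 / 17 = -78.24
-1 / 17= -0.06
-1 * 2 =-2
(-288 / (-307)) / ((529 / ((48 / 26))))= 6912 / 2111239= 0.00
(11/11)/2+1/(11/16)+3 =109/22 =4.95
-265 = -265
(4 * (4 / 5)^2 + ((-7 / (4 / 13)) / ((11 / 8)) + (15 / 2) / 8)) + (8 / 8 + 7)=-22211 / 4400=-5.05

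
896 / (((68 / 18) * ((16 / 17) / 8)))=2016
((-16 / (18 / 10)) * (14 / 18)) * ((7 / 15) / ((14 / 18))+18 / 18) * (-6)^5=86016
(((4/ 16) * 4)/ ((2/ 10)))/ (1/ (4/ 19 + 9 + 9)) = 1730/ 19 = 91.05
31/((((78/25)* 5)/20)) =1550/39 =39.74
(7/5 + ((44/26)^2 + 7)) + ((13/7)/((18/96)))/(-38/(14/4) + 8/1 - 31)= 6591538/600795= 10.97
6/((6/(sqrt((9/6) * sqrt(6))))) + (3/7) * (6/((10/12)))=6^(3/4)/2 + 108/35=5.00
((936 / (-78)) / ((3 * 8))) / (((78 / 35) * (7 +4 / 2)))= -35 / 1404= -0.02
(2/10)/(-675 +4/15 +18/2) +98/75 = 978403/748950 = 1.31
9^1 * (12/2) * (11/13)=594/13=45.69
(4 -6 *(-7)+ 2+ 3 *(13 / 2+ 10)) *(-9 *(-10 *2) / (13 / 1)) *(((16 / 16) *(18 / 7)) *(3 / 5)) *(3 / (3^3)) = 1620 / 7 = 231.43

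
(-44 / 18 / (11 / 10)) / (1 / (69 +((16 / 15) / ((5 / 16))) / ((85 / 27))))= -198572 / 1275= -155.74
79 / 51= 1.55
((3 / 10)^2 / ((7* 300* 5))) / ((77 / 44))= 3 / 612500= 0.00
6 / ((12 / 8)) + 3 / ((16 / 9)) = 91 / 16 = 5.69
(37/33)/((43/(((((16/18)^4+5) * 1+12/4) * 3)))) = 190328/282123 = 0.67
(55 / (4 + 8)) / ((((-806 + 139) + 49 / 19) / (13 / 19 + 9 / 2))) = -10835 / 302976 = -0.04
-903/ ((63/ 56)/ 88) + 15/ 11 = -2330899/ 33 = -70633.30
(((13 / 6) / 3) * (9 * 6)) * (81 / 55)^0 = 39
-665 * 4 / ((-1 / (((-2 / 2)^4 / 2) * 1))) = 1330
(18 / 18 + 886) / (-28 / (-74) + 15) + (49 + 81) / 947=31153563 / 538843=57.82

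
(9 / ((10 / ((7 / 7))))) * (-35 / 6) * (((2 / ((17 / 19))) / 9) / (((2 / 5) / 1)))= -665 / 204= -3.26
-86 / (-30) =2.87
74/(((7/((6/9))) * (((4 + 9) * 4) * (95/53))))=1961/25935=0.08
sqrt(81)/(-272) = -9/272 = -0.03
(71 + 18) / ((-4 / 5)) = -111.25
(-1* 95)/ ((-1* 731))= 95/ 731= 0.13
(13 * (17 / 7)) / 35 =221 / 245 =0.90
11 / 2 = 5.50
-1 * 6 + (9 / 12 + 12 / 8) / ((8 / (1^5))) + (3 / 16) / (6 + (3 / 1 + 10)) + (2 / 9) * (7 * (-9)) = -19.71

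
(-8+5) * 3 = -9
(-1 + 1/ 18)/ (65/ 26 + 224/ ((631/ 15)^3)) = -4271073047/ 11319389595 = -0.38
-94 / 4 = -47 / 2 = -23.50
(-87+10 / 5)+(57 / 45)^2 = -18764 / 225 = -83.40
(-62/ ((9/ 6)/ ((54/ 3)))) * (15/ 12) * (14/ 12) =-1085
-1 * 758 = -758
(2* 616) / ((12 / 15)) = 1540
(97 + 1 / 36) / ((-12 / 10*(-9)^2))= -17465 / 17496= -1.00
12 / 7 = 1.71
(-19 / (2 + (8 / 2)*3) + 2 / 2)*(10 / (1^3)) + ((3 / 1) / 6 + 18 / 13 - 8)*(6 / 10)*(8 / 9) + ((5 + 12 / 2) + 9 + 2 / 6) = 18428 / 1365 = 13.50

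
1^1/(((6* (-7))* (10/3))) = -1/140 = -0.01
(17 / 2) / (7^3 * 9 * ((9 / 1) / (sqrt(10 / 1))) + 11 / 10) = -935 / 7718950769 + 2361555 * sqrt(10) / 7718950769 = 0.00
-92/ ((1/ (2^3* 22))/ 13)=-210496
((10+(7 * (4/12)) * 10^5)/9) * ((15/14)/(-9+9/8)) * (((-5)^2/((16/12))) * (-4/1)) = 264561.60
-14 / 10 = -7 / 5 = -1.40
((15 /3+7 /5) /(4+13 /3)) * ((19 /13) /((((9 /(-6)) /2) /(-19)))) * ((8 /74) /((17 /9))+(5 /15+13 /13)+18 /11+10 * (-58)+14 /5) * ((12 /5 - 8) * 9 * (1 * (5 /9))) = 77099686350848 /168650625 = 457156.24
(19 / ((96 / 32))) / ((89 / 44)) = 836 / 267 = 3.13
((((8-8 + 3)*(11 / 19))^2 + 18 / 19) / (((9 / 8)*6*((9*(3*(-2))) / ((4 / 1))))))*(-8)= 3392 / 9747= 0.35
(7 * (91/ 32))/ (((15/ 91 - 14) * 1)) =-57967/ 40288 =-1.44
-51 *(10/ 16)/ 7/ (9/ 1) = -85/ 168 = -0.51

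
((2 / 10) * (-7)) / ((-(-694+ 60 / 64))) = -112 / 55445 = -0.00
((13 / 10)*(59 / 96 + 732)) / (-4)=-914303 / 3840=-238.10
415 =415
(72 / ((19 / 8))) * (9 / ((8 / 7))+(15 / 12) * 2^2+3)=9144 / 19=481.26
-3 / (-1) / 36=1 / 12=0.08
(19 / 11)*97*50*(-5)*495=-20733750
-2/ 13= -0.15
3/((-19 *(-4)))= 3/76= 0.04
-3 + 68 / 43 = -61 / 43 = -1.42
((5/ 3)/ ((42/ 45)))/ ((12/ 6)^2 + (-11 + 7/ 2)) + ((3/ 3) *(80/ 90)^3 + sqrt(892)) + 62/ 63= 42017/ 35721 + 2 *sqrt(223)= 31.04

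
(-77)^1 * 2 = -154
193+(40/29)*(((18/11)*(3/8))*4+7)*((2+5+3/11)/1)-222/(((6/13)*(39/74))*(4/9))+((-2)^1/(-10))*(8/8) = -61949927/35090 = -1765.46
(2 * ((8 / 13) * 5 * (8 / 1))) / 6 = 320 / 39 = 8.21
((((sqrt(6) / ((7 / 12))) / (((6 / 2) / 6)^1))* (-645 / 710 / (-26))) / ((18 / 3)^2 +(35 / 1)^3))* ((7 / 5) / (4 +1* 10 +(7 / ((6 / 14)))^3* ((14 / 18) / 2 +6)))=376164* sqrt(6) / 2680678748082335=0.00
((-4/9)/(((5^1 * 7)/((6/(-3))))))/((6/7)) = 4/135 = 0.03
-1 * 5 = -5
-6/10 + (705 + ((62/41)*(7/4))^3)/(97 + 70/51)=93429212247/13831066280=6.76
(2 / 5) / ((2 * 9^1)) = 1 / 45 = 0.02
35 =35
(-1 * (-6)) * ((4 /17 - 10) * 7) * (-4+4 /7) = 23904 /17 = 1406.12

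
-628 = -628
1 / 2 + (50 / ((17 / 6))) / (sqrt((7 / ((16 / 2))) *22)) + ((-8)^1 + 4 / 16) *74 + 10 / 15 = -1717 / 3 + 600 *sqrt(77) / 1309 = -568.31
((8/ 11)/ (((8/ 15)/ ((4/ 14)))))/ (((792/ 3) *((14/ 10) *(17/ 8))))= 50/ 100793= 0.00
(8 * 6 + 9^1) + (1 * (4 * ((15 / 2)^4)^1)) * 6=151989 / 2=75994.50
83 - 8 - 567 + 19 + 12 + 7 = -454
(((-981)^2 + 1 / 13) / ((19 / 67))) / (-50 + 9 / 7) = -5867515486 / 84227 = -69663.12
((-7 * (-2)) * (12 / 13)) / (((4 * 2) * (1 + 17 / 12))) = 252 / 377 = 0.67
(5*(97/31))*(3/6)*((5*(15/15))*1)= 2425/62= 39.11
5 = 5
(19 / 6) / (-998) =-19 / 5988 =-0.00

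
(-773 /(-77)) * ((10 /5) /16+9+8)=105901 /616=171.92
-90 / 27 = -10 / 3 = -3.33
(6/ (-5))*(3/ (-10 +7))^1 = 6/ 5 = 1.20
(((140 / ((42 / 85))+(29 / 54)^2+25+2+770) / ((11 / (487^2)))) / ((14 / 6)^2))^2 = 18313473989203.04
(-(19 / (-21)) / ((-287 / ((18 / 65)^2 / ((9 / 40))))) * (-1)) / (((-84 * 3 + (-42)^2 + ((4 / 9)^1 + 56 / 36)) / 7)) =0.00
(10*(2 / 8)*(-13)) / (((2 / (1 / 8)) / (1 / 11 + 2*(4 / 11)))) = -585 / 352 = -1.66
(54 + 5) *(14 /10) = 413 /5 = 82.60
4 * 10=40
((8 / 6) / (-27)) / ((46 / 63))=-14 / 207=-0.07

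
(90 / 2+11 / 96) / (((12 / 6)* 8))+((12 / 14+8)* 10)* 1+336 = 4595309 / 10752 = 427.39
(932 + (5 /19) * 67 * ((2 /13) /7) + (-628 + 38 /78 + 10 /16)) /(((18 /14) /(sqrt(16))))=975155 /1026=950.44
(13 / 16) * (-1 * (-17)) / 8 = 221 / 128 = 1.73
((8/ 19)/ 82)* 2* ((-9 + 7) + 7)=40/ 779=0.05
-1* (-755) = 755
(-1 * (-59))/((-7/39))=-2301/7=-328.71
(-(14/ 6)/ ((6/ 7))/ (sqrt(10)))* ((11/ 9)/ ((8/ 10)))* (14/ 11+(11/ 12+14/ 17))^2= -2239844929* sqrt(10)/ 593277696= -11.94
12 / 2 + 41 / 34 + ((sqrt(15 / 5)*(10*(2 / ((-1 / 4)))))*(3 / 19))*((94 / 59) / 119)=245 / 34 - 22560*sqrt(3) / 133399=6.91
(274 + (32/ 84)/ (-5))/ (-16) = -17.12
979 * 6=5874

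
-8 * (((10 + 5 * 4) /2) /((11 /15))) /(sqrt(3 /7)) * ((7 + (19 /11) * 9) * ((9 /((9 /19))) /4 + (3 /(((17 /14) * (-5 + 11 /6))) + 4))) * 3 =-1149145200 * sqrt(21) /39083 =-134740.04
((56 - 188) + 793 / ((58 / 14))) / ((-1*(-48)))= 1723 / 1392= 1.24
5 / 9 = 0.56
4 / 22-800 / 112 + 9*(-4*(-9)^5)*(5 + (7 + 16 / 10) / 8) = 9943787191 / 770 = 12914009.34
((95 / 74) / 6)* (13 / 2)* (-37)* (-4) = 1235 / 6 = 205.83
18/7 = 2.57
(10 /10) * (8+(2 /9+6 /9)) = 80 /9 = 8.89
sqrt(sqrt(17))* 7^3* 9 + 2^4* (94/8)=188 + 3087* 17^(1/4)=6456.29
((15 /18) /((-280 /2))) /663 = -1 /111384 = -0.00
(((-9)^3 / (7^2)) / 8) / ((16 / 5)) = -0.58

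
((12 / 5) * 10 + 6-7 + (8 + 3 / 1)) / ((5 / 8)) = 272 / 5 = 54.40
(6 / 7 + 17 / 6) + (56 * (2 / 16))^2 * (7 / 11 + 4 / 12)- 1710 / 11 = -48163 / 462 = -104.25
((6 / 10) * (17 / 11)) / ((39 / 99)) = 153 / 65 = 2.35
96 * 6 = 576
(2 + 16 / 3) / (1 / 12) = 88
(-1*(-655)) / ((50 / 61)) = 7991 / 10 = 799.10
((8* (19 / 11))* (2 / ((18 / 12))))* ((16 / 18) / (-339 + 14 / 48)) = -0.05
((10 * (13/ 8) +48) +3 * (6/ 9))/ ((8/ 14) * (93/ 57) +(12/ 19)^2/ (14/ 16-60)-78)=-316746815/ 368499256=-0.86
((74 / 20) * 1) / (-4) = -37 / 40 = -0.92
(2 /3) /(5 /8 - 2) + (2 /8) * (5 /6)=-73 /264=-0.28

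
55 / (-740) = -11 / 148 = -0.07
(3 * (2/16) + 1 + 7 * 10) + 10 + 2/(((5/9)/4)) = 3831/40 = 95.78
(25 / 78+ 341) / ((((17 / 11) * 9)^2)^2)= 389787343 / 42742539918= 0.01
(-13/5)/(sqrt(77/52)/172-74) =4472 * sqrt(1001)/42120515455 + 1479910016/42120515455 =0.04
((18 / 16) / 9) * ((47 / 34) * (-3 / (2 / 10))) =-705 / 272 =-2.59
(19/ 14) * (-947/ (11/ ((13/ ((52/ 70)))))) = -89965/ 44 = -2044.66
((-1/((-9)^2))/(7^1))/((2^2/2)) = -1/1134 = -0.00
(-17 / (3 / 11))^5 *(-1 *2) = 1882052590.18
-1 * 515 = -515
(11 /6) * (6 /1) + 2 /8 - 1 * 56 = -179 /4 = -44.75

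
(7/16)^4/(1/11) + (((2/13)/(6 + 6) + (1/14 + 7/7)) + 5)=116065499/17891328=6.49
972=972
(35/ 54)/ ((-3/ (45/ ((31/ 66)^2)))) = -42350/ 961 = -44.07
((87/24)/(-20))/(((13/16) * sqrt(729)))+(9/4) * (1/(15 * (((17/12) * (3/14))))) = 28991/59670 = 0.49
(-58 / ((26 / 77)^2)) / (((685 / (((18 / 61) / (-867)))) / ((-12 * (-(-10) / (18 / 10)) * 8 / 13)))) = -55021120 / 5306135081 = -0.01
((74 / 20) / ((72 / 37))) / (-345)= -1369 / 248400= -0.01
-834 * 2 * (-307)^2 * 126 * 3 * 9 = -534819343464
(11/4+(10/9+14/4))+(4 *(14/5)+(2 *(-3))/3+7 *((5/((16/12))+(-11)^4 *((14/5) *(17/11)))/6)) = 26616889/360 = 73935.80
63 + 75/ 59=3792/ 59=64.27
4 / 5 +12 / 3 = 24 / 5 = 4.80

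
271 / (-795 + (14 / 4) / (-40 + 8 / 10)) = -15176 / 44525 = -0.34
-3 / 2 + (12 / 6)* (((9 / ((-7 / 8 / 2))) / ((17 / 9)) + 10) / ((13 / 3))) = -5913 / 3094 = -1.91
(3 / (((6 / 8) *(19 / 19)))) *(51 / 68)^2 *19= 171 / 4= 42.75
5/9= 0.56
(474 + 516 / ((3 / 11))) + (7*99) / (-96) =75481 / 32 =2358.78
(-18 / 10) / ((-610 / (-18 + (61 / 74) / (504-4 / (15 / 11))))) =-90093573 / 1696361200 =-0.05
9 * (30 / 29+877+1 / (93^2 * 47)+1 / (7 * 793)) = 7902.31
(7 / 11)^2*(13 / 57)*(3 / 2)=637 / 4598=0.14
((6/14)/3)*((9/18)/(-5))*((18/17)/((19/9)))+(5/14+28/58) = 546017/655690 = 0.83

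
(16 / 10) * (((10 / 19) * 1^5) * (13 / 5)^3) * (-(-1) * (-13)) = -456976 / 2375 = -192.41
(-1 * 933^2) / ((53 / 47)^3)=-90376779447 / 148877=-607056.69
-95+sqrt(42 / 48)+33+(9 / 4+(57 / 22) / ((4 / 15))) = -4403 / 88+sqrt(14) / 4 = -49.10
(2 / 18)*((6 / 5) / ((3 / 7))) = 14 / 45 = 0.31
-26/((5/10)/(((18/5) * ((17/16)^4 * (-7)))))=68403699/40960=1670.01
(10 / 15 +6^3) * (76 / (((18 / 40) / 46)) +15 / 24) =181806625 / 108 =1683394.68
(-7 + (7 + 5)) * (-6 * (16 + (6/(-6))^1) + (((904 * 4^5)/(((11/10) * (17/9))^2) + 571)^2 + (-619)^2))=282611848517234307160/1222830961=231112768265.31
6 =6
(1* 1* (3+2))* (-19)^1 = -95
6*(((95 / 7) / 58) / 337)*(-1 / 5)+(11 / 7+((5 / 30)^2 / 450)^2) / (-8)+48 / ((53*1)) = 5392616329054217 / 7612403924160000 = 0.71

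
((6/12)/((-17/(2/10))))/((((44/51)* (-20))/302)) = 453/4400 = 0.10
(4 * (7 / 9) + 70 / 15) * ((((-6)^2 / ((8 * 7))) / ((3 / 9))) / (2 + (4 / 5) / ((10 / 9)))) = 375 / 68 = 5.51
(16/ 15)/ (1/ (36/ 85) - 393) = -192/ 70315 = -0.00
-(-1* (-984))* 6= -5904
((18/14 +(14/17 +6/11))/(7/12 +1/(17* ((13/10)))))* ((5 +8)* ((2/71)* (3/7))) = 42283800/63794423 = 0.66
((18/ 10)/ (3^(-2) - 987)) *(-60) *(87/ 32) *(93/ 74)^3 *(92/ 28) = 391112960751/ 201555175808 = 1.94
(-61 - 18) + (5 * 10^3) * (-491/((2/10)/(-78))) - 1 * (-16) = 957449937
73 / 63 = 1.16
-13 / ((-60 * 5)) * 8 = 26 / 75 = 0.35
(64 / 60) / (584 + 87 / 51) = 272 / 149355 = 0.00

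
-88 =-88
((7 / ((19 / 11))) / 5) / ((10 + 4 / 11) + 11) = 847 / 22325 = 0.04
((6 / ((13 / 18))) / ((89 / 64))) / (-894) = -0.01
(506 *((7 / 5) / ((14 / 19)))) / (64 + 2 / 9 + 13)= 43263 / 3475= 12.45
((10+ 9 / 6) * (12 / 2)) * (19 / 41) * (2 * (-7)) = -18354 / 41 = -447.66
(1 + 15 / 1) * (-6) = -96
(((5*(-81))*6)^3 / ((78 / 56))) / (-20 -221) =133923132000 / 3133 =42745972.55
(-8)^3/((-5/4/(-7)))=-14336/5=-2867.20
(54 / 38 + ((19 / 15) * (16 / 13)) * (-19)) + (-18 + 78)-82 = -185989 / 3705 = -50.20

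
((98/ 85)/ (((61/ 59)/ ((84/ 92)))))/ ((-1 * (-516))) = 20237/ 10255930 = 0.00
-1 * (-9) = 9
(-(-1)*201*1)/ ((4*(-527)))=-201/ 2108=-0.10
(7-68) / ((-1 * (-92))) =-61 / 92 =-0.66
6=6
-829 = -829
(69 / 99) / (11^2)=0.01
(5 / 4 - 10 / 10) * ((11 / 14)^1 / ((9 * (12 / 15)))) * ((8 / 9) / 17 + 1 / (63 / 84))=2915 / 77112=0.04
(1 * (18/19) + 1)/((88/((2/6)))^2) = 37/1324224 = 0.00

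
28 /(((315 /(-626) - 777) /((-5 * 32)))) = 400640 /69531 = 5.76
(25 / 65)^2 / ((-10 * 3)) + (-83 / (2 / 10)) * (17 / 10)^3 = -206744453 / 101400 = -2038.90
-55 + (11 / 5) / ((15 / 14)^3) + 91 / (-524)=-472056709 / 8842500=-53.38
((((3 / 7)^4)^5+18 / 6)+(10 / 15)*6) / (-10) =-279272933785034204 / 398961331488060005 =-0.70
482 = 482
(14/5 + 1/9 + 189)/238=254/315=0.81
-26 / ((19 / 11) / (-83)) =1249.37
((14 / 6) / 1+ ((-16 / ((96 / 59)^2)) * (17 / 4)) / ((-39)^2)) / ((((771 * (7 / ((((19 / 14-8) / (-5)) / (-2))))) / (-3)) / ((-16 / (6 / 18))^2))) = 251649289 / 127693020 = 1.97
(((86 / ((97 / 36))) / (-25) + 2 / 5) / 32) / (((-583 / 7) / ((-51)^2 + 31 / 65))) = 157280417 / 183790750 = 0.86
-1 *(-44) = 44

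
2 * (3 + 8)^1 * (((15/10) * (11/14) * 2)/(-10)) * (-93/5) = 33759/350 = 96.45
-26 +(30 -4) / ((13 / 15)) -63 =-59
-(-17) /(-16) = -1.06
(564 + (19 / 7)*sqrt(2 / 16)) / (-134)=-4.22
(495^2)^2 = 60037250625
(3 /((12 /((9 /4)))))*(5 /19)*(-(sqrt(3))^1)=-45*sqrt(3) /304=-0.26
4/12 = 1/3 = 0.33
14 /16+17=143 /8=17.88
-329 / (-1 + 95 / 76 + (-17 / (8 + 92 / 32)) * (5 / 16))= 114492 / 83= 1379.42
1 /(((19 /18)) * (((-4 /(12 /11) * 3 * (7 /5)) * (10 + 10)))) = -9 /2926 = -0.00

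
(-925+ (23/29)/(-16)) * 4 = -429223/116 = -3700.20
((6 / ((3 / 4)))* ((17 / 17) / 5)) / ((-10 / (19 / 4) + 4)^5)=2476099 / 37791360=0.07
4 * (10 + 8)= 72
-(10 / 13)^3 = -1000 / 2197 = -0.46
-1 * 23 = -23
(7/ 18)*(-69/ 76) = -161/ 456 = -0.35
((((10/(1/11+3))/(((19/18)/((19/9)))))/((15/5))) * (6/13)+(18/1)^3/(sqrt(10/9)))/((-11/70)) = -122472 * sqrt(10)/11 - 1400/221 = -35214.56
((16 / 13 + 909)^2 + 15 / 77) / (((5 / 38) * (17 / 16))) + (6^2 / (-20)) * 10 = 6555152754814 / 1106105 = 5926338.60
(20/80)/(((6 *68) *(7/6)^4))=27/81634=0.00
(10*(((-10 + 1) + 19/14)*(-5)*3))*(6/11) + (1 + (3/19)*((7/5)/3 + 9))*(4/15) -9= 616.99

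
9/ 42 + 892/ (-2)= -6241/ 14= -445.79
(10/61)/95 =2/1159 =0.00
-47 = -47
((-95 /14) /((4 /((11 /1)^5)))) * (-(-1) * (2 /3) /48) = -15299845 /4032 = -3794.60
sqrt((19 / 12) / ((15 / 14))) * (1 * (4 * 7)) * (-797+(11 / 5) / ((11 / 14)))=-55594 * sqrt(1330) / 75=-27032.89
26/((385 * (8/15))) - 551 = -169669/308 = -550.87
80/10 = 8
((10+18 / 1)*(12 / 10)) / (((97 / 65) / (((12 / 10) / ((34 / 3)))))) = 19656 / 8245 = 2.38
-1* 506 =-506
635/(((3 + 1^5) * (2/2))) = 158.75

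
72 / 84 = 6 / 7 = 0.86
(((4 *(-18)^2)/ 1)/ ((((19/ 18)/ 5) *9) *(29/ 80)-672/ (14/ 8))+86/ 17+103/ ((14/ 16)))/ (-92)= -311197335/ 239799518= -1.30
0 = 0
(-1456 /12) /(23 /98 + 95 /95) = -35672 /363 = -98.27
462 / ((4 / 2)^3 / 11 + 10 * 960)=0.05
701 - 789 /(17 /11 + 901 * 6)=41688904 /59483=700.85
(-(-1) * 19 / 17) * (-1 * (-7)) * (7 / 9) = 931 / 153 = 6.08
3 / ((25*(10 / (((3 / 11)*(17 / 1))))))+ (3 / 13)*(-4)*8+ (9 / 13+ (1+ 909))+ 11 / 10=16167282 / 17875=904.46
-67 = -67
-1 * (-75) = 75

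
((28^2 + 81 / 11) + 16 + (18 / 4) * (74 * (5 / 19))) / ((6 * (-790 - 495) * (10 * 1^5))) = -93527 / 8056950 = -0.01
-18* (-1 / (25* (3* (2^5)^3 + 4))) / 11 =0.00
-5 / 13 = -0.38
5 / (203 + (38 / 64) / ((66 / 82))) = 5280 / 215147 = 0.02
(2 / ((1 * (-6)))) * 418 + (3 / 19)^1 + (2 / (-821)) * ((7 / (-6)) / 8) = -17367937 / 124792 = -139.18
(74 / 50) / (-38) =-37 / 950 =-0.04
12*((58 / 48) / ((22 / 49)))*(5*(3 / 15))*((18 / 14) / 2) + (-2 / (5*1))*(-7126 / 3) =1281581 / 1320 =970.89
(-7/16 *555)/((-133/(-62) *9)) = -5735/456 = -12.58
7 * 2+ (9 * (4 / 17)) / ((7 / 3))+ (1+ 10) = 3083 / 119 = 25.91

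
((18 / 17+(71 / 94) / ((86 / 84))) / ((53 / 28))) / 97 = 1728300 / 176629337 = 0.01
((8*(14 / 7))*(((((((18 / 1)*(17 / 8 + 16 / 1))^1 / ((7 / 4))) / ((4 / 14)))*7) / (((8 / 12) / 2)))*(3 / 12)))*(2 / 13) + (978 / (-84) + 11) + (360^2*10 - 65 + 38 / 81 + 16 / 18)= 19228993393 / 14742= 1304368.02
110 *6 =660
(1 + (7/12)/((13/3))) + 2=163/52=3.13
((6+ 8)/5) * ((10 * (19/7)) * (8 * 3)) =1824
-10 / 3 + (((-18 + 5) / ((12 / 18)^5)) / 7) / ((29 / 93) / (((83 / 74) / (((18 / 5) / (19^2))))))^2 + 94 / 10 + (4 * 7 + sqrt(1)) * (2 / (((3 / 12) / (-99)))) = -1857698.25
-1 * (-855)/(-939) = -285/313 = -0.91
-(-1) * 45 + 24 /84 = 317 /7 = 45.29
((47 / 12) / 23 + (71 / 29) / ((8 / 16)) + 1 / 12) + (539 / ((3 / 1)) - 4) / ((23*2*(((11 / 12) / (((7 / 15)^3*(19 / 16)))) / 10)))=201623761 / 19809900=10.18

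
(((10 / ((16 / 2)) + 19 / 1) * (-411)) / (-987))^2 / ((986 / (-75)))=-9235755675 / 1707610016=-5.41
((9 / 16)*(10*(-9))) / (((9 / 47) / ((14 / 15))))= -987 / 4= -246.75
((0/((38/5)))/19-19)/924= -19/924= -0.02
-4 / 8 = -1 / 2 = -0.50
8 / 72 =1 / 9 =0.11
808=808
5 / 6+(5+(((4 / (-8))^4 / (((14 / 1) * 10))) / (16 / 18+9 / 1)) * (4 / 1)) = 872227 / 149520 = 5.83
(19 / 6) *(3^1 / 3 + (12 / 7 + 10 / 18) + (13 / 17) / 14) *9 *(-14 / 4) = -135299 / 408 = -331.62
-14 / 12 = -7 / 6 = -1.17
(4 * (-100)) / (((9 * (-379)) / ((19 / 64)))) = 475 / 13644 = 0.03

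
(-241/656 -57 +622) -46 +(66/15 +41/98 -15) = 508.45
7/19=0.37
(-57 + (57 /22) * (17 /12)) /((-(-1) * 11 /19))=-89167 /968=-92.11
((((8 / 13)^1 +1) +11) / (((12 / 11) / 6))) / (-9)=-7.71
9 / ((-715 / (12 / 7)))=-108 / 5005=-0.02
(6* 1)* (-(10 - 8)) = -12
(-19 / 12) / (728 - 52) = -19 / 8112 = -0.00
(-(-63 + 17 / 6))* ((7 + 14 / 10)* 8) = 4043.20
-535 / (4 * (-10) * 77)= 107 / 616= 0.17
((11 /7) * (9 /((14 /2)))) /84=33 /1372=0.02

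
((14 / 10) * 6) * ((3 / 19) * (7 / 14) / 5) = 63 / 475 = 0.13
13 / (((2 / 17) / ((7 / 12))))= 1547 / 24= 64.46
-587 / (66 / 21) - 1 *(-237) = 1105 / 22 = 50.23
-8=-8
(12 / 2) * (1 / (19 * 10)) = 0.03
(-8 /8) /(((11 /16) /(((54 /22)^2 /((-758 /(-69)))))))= -402408 /504449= -0.80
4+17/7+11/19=932/133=7.01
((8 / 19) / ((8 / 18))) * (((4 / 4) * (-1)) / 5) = -18 / 95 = -0.19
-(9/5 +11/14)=-181/70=-2.59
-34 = -34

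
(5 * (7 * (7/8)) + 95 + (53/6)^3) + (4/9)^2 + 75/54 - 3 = 65890/81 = 813.46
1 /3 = 0.33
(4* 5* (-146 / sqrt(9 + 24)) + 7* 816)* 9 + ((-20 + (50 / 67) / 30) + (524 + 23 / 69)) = 3478128 / 67 - 8760* sqrt(33) / 11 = 47337.60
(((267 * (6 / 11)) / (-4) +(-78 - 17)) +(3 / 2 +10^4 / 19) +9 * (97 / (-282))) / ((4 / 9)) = 69542883 / 78584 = 884.95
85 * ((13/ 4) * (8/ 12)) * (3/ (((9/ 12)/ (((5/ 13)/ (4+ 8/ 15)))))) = 125/ 2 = 62.50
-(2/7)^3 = -8/343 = -0.02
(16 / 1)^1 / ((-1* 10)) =-8 / 5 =-1.60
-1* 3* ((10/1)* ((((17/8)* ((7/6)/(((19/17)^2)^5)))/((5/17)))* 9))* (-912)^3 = 567657165711.38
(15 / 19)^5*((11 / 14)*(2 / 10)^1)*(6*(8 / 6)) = 6682500 / 17332693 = 0.39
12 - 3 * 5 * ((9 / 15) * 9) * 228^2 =-4210692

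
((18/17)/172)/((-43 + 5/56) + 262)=252/8968639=0.00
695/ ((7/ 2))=198.57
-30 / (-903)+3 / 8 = 983 / 2408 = 0.41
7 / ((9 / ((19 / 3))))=133 / 27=4.93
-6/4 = -3/2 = -1.50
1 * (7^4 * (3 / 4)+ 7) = 7231 / 4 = 1807.75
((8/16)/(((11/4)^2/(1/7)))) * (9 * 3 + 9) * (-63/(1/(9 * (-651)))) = 15186528/121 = 125508.50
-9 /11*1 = -9 /11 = -0.82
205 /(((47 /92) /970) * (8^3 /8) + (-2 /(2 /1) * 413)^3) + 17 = 13358834712928 /785813941159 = 17.00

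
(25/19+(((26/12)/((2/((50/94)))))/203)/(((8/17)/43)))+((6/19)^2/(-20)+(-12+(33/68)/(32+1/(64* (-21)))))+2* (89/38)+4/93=-7348694199861689/1292093974963680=-5.69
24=24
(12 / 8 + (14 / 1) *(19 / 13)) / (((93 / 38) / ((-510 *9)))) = -16598970 / 403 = -41188.51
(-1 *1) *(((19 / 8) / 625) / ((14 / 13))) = -247 / 70000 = -0.00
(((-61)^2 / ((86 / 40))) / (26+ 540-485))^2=5538336400 / 12131289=456.53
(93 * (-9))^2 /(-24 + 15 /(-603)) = -140814369 /4829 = -29160.15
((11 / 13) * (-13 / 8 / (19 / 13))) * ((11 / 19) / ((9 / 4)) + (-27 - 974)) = 24471161 / 25992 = 941.49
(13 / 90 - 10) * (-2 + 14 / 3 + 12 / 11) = -54994 / 1485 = -37.03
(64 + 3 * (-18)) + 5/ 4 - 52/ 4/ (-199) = 9007/ 796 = 11.32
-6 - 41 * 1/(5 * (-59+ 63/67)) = -113953/19450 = -5.86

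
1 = 1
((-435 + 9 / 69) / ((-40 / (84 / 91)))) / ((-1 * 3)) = -5001 / 1495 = -3.35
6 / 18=1 / 3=0.33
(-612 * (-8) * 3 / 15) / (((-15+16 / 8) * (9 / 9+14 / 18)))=-2754 / 65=-42.37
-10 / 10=-1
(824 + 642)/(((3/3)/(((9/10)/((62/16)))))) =52776/155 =340.49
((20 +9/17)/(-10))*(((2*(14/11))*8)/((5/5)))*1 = -39088/935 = -41.81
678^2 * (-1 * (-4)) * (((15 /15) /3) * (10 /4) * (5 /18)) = 1276900 /3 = 425633.33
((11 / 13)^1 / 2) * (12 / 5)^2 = 792 / 325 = 2.44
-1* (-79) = 79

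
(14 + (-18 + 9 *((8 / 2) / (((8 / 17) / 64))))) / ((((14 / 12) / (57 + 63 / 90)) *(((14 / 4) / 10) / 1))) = 33872208 / 49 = 691269.55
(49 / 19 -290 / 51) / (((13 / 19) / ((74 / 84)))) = -111407 / 27846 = -4.00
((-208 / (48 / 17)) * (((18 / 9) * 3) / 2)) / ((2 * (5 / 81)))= -1790.10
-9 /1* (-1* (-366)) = -3294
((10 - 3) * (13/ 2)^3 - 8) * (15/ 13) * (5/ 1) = 1148625/ 104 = 11044.47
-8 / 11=-0.73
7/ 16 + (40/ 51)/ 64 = 367/ 816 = 0.45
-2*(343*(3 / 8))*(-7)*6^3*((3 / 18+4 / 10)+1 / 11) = 14067459 / 55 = 255771.98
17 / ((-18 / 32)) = -272 / 9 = -30.22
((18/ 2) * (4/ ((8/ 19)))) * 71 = 12141/ 2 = 6070.50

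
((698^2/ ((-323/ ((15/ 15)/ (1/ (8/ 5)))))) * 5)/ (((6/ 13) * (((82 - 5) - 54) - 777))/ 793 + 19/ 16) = -49453154816/ 3068177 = -16118.09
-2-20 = -22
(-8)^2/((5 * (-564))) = -16/705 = -0.02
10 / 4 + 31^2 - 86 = 1755 / 2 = 877.50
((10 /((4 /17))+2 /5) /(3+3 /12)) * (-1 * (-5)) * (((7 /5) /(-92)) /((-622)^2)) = -231 /88983320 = -0.00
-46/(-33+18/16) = 1.44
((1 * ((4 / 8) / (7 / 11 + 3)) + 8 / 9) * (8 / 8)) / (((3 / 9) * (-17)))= -739 / 4080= -0.18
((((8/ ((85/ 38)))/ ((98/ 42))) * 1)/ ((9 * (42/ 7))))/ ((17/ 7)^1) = 0.01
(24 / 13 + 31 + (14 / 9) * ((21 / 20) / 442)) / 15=435589 / 198900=2.19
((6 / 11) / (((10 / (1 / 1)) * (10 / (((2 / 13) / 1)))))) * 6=18 / 3575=0.01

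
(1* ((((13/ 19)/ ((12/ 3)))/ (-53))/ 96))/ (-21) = 13/ 8120448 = 0.00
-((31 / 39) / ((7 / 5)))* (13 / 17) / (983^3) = -155 / 339100765059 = -0.00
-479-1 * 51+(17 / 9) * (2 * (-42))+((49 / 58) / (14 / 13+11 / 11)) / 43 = -46372799 / 67338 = -688.66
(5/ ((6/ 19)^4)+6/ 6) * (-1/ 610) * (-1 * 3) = 652901/ 263520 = 2.48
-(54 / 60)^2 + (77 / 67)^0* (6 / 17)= -777 / 1700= -0.46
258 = 258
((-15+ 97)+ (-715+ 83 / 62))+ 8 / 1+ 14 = -37799 / 62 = -609.66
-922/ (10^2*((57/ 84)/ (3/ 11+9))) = -658308/ 5225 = -125.99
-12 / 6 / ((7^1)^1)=-2 / 7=-0.29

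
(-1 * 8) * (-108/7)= 864/7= 123.43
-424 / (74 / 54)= -11448 / 37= -309.41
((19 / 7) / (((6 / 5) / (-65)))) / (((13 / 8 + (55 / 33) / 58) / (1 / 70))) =-71630 / 56399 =-1.27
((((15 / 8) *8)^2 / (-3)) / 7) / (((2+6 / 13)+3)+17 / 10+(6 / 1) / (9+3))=-1625 / 1162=-1.40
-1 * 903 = -903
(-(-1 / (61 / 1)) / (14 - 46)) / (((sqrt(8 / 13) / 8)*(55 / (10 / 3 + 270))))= -41*sqrt(26) / 8052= -0.03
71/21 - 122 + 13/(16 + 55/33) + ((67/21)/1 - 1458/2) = -843.69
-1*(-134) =134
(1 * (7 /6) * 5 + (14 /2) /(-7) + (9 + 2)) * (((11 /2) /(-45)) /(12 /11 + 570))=-2299 /678456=-0.00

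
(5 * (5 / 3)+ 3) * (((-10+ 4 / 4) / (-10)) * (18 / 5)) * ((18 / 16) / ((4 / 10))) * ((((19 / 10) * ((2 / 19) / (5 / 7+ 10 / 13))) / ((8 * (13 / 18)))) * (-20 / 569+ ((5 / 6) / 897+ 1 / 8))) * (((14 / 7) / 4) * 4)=1190950929 / 2722096000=0.44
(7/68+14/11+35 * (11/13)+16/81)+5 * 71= 304179121/787644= 386.19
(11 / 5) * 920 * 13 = 26312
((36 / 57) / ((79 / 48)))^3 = 191102976 / 3381754501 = 0.06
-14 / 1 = -14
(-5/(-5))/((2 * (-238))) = -1/476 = -0.00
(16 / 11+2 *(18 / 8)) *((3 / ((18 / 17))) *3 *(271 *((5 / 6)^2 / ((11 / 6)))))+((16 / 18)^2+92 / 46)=407592743 / 78408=5198.36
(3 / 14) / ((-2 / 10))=-15 / 14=-1.07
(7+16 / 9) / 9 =79 / 81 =0.98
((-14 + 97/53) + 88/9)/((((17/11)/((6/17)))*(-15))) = 25102/689265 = 0.04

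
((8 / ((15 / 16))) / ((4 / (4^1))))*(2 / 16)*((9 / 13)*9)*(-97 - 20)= -3888 / 5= -777.60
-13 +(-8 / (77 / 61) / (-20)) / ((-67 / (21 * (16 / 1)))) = -53761 / 3685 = -14.59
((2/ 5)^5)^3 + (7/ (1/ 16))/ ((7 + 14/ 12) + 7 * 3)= 117187532768/ 30517578125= 3.84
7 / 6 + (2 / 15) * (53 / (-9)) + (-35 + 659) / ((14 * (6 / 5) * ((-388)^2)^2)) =2042547580007 / 5354250914880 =0.38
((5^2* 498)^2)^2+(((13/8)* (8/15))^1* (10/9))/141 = 91466125448793750026/3807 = 24025775006250000.01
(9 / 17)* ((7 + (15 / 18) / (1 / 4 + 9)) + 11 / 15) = 13026 / 3145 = 4.14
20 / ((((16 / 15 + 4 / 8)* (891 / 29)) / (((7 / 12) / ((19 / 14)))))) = 142100 / 795663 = 0.18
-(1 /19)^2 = -1 /361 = -0.00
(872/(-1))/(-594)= 436/297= 1.47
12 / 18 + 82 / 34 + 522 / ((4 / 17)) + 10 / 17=2222.17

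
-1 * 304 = -304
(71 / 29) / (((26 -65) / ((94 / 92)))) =-3337 / 52026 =-0.06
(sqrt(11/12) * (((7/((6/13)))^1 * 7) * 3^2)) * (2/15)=121.98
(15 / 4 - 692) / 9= -2753 / 36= -76.47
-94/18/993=-47/8937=-0.01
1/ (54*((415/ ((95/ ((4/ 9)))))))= 0.01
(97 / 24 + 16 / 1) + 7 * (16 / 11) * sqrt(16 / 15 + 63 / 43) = 112 * sqrt(1053285) / 7095 + 481 / 24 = 36.24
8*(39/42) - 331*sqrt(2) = 52/7 - 331*sqrt(2) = -460.68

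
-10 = -10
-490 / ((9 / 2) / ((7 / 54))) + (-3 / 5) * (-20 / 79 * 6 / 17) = -4588994 / 326349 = -14.06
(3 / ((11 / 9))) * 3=81 / 11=7.36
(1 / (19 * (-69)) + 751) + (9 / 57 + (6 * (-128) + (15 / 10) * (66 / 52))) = -1018423 / 68172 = -14.94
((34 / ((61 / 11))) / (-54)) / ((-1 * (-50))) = -187 / 82350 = -0.00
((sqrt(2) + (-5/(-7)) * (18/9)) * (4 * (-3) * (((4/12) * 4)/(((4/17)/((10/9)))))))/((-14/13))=4420 * sqrt(2)/63 + 44200/441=199.45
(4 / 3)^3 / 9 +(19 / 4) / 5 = 1.21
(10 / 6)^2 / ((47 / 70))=1750 / 423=4.14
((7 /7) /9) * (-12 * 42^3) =-98784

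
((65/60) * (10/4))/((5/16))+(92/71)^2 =156458/15123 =10.35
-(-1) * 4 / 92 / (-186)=-1 / 4278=-0.00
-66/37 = -1.78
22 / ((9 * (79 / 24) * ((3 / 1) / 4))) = 704 / 711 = 0.99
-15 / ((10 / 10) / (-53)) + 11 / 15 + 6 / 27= 35818 / 45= 795.96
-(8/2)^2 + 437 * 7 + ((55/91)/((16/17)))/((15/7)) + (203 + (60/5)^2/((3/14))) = 2445019/624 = 3918.30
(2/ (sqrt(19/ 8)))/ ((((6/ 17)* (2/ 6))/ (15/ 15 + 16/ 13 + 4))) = 2754* sqrt(38)/ 247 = 68.73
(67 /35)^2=4489 /1225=3.66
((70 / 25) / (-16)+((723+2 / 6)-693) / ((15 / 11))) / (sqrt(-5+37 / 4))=1589*sqrt(17) / 612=10.71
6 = 6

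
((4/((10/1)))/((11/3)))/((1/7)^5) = 100842/55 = 1833.49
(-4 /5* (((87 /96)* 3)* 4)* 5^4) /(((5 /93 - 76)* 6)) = 337125 /28252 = 11.93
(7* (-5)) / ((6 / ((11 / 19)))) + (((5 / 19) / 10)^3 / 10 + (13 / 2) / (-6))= -2447579 / 548720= -4.46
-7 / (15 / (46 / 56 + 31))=-297 / 20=-14.85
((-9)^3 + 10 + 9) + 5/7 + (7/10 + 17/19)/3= -942643/1330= -708.75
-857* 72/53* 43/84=-221106/371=-595.97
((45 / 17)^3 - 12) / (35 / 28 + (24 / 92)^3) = 1565600892 / 303127187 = 5.16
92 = 92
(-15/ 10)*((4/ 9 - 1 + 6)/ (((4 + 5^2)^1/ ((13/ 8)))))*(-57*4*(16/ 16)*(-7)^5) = -203415121/ 116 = -1753578.63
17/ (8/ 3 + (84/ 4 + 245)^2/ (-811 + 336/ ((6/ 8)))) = -6171/ 69788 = -0.09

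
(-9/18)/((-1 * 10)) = 1/20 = 0.05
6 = 6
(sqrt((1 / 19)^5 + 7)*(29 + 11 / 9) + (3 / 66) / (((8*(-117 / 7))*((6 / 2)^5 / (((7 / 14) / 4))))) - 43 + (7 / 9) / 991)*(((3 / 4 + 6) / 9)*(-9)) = 1705803397657 / 5877121536 - 204*sqrt(329321186) / 6859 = -249.49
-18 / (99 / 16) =-32 / 11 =-2.91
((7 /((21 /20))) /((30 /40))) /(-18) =-40 /81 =-0.49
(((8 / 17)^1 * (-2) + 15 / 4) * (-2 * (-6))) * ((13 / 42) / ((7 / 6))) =7449 / 833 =8.94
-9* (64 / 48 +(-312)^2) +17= -876091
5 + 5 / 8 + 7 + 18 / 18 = 109 / 8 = 13.62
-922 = -922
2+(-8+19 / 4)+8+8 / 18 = 259 / 36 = 7.19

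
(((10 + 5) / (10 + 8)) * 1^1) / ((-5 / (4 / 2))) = -1 / 3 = -0.33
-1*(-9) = 9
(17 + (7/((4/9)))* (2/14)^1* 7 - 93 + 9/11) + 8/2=-2439/44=-55.43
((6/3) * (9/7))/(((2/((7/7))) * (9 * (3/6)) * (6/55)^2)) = 3025/126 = 24.01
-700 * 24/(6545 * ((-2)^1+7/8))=1280/561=2.28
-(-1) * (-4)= -4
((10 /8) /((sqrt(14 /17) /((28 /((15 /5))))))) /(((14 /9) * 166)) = 15 * sqrt(238) /4648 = 0.05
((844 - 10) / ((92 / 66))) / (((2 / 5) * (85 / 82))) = 564201 / 391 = 1442.97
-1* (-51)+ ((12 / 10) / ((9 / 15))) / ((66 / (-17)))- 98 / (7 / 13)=-4340 / 33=-131.52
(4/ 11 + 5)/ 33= 59/ 363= 0.16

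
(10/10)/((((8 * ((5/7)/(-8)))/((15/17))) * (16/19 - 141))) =399/45271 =0.01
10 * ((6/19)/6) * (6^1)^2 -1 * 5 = 265/19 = 13.95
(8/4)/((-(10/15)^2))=-9/2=-4.50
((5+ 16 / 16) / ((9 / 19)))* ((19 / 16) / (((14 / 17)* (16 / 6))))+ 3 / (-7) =5753 / 896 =6.42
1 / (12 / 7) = 7 / 12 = 0.58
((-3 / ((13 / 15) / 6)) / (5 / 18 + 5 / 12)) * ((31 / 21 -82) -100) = 2456568 / 455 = 5399.05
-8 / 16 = -1 / 2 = -0.50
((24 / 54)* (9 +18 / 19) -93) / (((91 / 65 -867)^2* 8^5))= -42075 / 11662134345728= -0.00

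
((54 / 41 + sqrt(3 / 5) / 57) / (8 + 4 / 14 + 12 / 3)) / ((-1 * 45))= -21 / 8815 - 7 * sqrt(15) / 1102950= -0.00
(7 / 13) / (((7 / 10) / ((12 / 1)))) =120 / 13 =9.23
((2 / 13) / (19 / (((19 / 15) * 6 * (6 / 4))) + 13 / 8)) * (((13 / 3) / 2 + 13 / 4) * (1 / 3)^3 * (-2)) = -40 / 2133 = -0.02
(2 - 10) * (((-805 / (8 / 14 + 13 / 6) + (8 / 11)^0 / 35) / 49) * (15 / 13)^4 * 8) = 6667272000 / 9796423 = 680.58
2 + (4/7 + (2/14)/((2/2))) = 19/7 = 2.71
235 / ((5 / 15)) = 705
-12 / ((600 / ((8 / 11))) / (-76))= 304 / 275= 1.11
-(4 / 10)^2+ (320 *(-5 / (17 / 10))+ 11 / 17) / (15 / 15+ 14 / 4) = -800062 / 3825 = -209.17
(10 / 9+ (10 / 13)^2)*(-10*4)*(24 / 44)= -207200 / 5577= -37.15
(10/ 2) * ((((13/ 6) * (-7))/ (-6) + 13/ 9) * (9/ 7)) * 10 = 3575/ 14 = 255.36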